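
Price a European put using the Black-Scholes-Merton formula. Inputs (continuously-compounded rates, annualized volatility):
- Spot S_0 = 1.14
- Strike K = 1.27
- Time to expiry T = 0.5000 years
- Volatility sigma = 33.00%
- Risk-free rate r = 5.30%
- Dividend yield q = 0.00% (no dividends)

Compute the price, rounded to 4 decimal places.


d1 = (ln(S/K) + (r - q + 0.5*sigma^2) * T) / (sigma * sqrt(T)) = -0.23254658
d2 = d1 - sigma * sqrt(T) = -0.46589182
exp(-rT) = 0.97384804; exp(-qT) = 1.00000000
P = K * exp(-rT) * N(-d2) - S_0 * exp(-qT) * N(-d1)
N(-d1) = 0.59194325; N(-d2) = 0.67935353
P = 1.2700 * 0.97384804 * 0.67935353 - 1.1400 * 1.00000000 * 0.59194325 = 0.1654

Answer: Price = 0.1654


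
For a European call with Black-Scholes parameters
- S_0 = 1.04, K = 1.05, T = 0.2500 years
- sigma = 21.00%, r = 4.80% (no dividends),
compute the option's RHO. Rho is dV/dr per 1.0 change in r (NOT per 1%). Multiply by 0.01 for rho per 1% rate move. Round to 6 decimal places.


d1 = 0.0756480856; d2 = -0.0293519144
phi(d1) = 0.3978024118; exp(-qT) = 1.0000000000; exp(-rT) = 0.9880717129
N(d2) = 0.4882919615
Rho = K*T*exp(-rT)*N(d2) = 1.0500 * 0.2500 * 0.9880717129 * 0.4882919615 = 0.126648

Answer: Rho = 0.126648


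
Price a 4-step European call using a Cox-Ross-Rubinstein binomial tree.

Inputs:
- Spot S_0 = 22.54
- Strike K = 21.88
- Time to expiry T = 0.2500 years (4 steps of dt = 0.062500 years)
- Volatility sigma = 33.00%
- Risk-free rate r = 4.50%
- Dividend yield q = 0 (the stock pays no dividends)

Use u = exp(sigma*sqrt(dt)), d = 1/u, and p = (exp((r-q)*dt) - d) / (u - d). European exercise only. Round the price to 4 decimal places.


Answer: Price = V(0,0) = 1.9598

Derivation:
dt = T/N = 0.062500
u = exp(sigma*sqrt(dt)) = 1.085999; d = 1/u = 0.920811
p = (exp((r-q)*dt) - d) / (u - d) = 0.496437
Discount per step: exp(-r*dt) = 0.997191
Stock lattice S(k, i) with i counting down-moves:
  k=0: S(0,0) = 22.5400
  k=1: S(1,0) = 24.4784; S(1,1) = 20.7551
  k=2: S(2,0) = 26.5835; S(2,1) = 22.5400; S(2,2) = 19.1115
  k=3: S(3,0) = 28.8697; S(3,1) = 24.4784; S(3,2) = 20.7551; S(3,3) = 17.5981
  k=4: S(4,0) = 31.3524; S(4,1) = 26.5835; S(4,2) = 22.5400; S(4,3) = 19.1115; S(4,4) = 16.2045
Terminal payoffs V(N, i) = max(S_T - K, 0):
  V(4,0) = 9.472422; V(4,1) = 4.703521; V(4,2) = 0.660000; V(4,3) = 0.000000; V(4,4) = 0.000000
Backward induction: V(k, i) = exp(-r*dt) * [p * V(k+1, i) + (1-p) * V(k+1, i+1)].
  V(3,0) = exp(-r*dt) * [p*9.472422 + (1-p)*4.703521] = 7.051119
  V(3,1) = exp(-r*dt) * [p*4.703521 + (1-p)*0.660000] = 2.659861
  V(3,2) = exp(-r*dt) * [p*0.660000 + (1-p)*0.000000] = 0.326728
  V(3,3) = exp(-r*dt) * [p*0.000000 + (1-p)*0.000000] = 0.000000
  V(2,0) = exp(-r*dt) * [p*7.051119 + (1-p)*2.659861] = 4.826250
  V(2,1) = exp(-r*dt) * [p*2.659861 + (1-p)*0.326728] = 1.480811
  V(2,2) = exp(-r*dt) * [p*0.326728 + (1-p)*0.000000] = 0.161744
  V(1,0) = exp(-r*dt) * [p*4.826250 + (1-p)*1.480811] = 3.132787
  V(1,1) = exp(-r*dt) * [p*1.480811 + (1-p)*0.161744] = 0.814284
  V(0,0) = exp(-r*dt) * [p*3.132787 + (1-p)*0.814284] = 1.959754


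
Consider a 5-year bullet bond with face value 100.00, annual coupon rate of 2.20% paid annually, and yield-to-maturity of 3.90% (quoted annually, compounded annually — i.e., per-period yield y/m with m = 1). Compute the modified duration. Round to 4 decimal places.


Coupon per period c = face * coupon_rate / m = 2.200000
Periods per year m = 1; per-period yield y/m = 0.039000
Number of cashflows N = 5
Cashflows (t years, CF_t, discount factor 1/(1+y/m)^(m*t), PV):
  t = 1.0000: CF_t = 2.200000, DF = 0.962464, PV = 2.117421
  t = 2.0000: CF_t = 2.200000, DF = 0.926337, PV = 2.037941
  t = 3.0000: CF_t = 2.200000, DF = 0.891566, PV = 1.961445
  t = 4.0000: CF_t = 2.200000, DF = 0.858100, PV = 1.887820
  t = 5.0000: CF_t = 102.200000, DF = 0.825890, PV = 84.405969
Price P = sum_t PV_t = 92.410594
First compute Macaulay numerator sum_t t * PV_t:
  t * PV_t at t = 1.0000: 2.117421
  t * PV_t at t = 2.0000: 4.075882
  t * PV_t at t = 3.0000: 5.884334
  t * PV_t at t = 4.0000: 7.551278
  t * PV_t at t = 5.0000: 422.029843
Macaulay duration D = 441.658758 / 92.410594 = 4.779309
Modified duration = D / (1 + y/m) = 4.779309 / (1 + 0.039000) = 4.599912

Answer: Modified duration = 4.5999


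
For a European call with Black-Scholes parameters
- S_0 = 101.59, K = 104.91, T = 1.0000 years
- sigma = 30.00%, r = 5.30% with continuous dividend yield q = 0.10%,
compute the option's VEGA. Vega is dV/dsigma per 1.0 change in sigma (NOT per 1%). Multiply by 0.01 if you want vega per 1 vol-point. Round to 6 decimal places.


Answer: Vega = 39.553261

Derivation:
d1 = 0.2161408845; d2 = -0.0838591155
phi(d1) = 0.3897316030; exp(-qT) = 0.9990004998; exp(-rT) = 0.9483800125
Vega = S * exp(-qT) * phi(d1) * sqrt(T) = 101.5900 * 0.9990004998 * 0.3897316030 * 1.0000000000 = 39.553261


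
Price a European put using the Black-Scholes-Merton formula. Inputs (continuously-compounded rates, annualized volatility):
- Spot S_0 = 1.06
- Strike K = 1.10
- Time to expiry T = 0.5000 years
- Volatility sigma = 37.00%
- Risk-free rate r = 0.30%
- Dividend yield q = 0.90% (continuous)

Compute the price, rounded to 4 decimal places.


Answer: Price = 0.1349

Derivation:
d1 = (ln(S/K) + (r - q + 0.5*sigma^2) * T) / (sigma * sqrt(T)) = -0.02223095
d2 = d1 - sigma * sqrt(T) = -0.28386046
exp(-rT) = 0.99850112; exp(-qT) = 0.99551011
P = K * exp(-rT) * N(-d2) - S_0 * exp(-qT) * N(-d1)
N(-d1) = 0.50886813; N(-d2) = 0.61174134
P = 1.1000 * 0.99850112 * 0.61174134 - 1.0600 * 0.99551011 * 0.50886813 = 0.1349


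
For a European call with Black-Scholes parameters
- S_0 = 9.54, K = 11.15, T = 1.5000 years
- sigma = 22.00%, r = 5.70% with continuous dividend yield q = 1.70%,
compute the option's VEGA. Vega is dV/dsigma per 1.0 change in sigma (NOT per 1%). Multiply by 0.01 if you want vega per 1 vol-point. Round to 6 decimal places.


d1 = -0.2213671147; d2 = -0.4908109864
phi(d1) = 0.3892862935; exp(-qT) = 0.9748223790; exp(-rT) = 0.9180531431
Vega = S * exp(-qT) * phi(d1) * sqrt(T) = 9.5400 * 0.9748223790 * 0.3892862935 * 1.2247448714 = 4.433928

Answer: Vega = 4.433928


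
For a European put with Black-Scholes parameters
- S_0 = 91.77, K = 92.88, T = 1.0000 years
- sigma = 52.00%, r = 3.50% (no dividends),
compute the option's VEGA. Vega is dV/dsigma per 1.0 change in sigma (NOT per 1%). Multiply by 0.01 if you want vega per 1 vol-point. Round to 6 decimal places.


d1 = 0.3041867489; d2 = -0.2158132511
phi(d1) = 0.3809057452; exp(-qT) = 1.0000000000; exp(-rT) = 0.9656054163
Vega = S * exp(-qT) * phi(d1) * sqrt(T) = 91.7700 * 1.0000000000 * 0.3809057452 * 1.0000000000 = 34.955720

Answer: Vega = 34.955720


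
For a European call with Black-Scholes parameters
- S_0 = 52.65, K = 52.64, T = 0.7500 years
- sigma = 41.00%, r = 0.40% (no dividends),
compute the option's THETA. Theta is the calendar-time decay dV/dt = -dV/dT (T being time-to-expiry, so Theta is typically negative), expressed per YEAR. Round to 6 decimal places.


d1 = 0.1865192048; d2 = -0.1685512107
phi(d1) = 0.3920628031; exp(-qT) = 1.0000000000; exp(-rT) = 0.9970044955
Theta = -S*exp(-qT)*phi(d1)*sigma/(2*sqrt(T)) - r*K*exp(-rT)*N(d2) + q*S*exp(-qT)*N(d1)
N(d1) = 0.5739811901; N(d2) = 0.4330748298; sqrt(T) = 0.8660254038
Term 1 = -52.6500 * 1.0000000000 * 0.3920628031 * 0.4100 / (2 * 0.8660254038) = -4.8862675748
Term 2 = -0.0040 * 52.6400 * 0.9970044955 * 0.4330748298 = -0.0909150814
Term 3 = 0 (no dividend yield, q = 0)
Theta = -4.8862675748 + (-0.0909150814) + (0.0000000000) = -4.977183

Answer: Theta = -4.977183


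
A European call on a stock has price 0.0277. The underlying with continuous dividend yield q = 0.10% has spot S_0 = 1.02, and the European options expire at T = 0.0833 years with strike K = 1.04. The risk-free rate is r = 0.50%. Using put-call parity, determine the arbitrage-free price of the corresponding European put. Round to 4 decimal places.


Answer: Put price = 0.0474

Derivation:
Put-call parity: C - P = S_0 * exp(-qT) - K * exp(-rT).
S_0 * exp(-qT) = 1.0200 * 0.99991670 = 1.01991504
K * exp(-rT) = 1.0400 * 0.99958359 = 1.03956693
P = C - S*exp(-qT) + K*exp(-rT)
P = 0.0277 - 1.01991504 + 1.03956693 = 0.0474


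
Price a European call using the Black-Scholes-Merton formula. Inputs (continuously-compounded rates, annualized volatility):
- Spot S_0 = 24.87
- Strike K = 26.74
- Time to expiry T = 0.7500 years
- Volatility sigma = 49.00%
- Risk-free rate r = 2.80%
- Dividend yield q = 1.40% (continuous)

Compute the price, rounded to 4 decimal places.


Answer: Price = 3.5252

Derivation:
d1 = (ln(S/K) + (r - q + 0.5*sigma^2) * T) / (sigma * sqrt(T)) = 0.06607523
d2 = d1 - sigma * sqrt(T) = -0.35827722
exp(-rT) = 0.97921896; exp(-qT) = 0.98955493
C = S_0 * exp(-qT) * N(d1) - K * exp(-rT) * N(d2)
N(d1) = 0.52634103; N(d2) = 0.36006793
C = 24.8700 * 0.98955493 * 0.52634103 - 26.7400 * 0.97921896 * 0.36006793 = 3.5252


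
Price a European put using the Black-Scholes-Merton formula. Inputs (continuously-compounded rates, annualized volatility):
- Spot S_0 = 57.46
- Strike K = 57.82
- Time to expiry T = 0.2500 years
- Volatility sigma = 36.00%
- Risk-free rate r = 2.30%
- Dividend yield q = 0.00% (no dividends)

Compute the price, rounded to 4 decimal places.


Answer: Price = 4.1359

Derivation:
d1 = (ln(S/K) + (r - q + 0.5*sigma^2) * T) / (sigma * sqrt(T)) = 0.08724621
d2 = d1 - sigma * sqrt(T) = -0.09275379
exp(-rT) = 0.99426650; exp(-qT) = 1.00000000
P = K * exp(-rT) * N(-d2) - S_0 * exp(-qT) * N(-d1)
N(-d1) = 0.46523791; N(-d2) = 0.53695042
P = 57.8200 * 0.99426650 * 0.53695042 - 57.4600 * 1.00000000 * 0.46523791 = 4.1359


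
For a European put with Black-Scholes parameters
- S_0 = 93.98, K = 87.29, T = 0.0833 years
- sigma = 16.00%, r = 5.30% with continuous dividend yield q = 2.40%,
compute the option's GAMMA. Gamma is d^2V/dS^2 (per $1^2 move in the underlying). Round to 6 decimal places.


Answer: Gamma = 0.022577

Derivation:
d1 = 1.6745357909; d2 = 1.6283570079
phi(d1) = 0.0981779539; exp(-qT) = 0.9980027971; exp(-rT) = 0.9955948313
Gamma = exp(-qT) * phi(d1) / (S * sigma * sqrt(T)) = 0.9980027971 * 0.0981779539 / (93.9800 * 0.1600 * 0.2886173938) = 0.022577


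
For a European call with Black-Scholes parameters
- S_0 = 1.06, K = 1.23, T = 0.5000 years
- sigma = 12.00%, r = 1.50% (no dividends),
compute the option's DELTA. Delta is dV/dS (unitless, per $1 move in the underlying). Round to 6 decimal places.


d1 = -1.6221649606; d2 = -1.7070177743
phi(d1) = 0.1070297856; exp(-qT) = 1.0000000000; exp(-rT) = 0.9925280548
N(d1) = 0.0523840160
Delta = exp(-qT) * N(d1) = 1.0000000000 * 0.0523840160 = 0.052384

Answer: Delta = 0.052384


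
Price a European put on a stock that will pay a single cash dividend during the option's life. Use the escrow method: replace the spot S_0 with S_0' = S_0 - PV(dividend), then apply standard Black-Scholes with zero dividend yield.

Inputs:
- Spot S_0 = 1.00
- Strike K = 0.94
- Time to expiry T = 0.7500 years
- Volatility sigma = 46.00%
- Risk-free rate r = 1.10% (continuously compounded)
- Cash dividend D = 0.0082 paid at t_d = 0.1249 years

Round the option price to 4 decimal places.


Answer: Price = 0.1239

Derivation:
PV(D) = D * exp(-r * t_d) = 0.0082 * 0.99862704 = 0.00818874
S_0' = S_0 - PV(D) = 1.0000 - 0.00818874 = 0.99181126
d1 = (ln(S_0'/K) + (r + sigma^2/2)*T) / (sigma*sqrt(T)) = 0.35457578
d2 = d1 - sigma*sqrt(T) = -0.04379591
exp(-rT) = 0.99178394
N(-d1) = 0.36145371; N(-d2) = 0.51746646
P = K * exp(-rT) * N(-d2) - S_0' * N(-d1) = 0.9400 * 0.99178394 * 0.51746646 - 0.99181126 * 0.36145371 = 0.1239


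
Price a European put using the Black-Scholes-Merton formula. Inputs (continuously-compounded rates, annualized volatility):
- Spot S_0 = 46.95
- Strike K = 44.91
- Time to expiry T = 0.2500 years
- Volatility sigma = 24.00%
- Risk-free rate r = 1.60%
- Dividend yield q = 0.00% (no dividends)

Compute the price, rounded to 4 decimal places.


d1 = (ln(S/K) + (r - q + 0.5*sigma^2) * T) / (sigma * sqrt(T)) = 0.46352265
d2 = d1 - sigma * sqrt(T) = 0.34352265
exp(-rT) = 0.99600799; exp(-qT) = 1.00000000
P = K * exp(-rT) * N(-d2) - S_0 * exp(-qT) * N(-d1)
N(-d1) = 0.32149489; N(-d2) = 0.36560265
P = 44.9100 * 0.99600799 * 0.36560265 - 46.9500 * 1.00000000 * 0.32149489 = 1.2595

Answer: Price = 1.2595


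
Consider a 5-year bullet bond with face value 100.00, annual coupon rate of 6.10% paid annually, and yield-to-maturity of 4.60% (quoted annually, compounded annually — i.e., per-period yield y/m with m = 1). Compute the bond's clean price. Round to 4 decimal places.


Coupon per period c = face * coupon_rate / m = 6.100000
Periods per year m = 1; per-period yield y/m = 0.046000
Number of cashflows N = 5
Cashflows (t years, CF_t, discount factor 1/(1+y/m)^(m*t), PV):
  t = 1.0000: CF_t = 6.100000, DF = 0.956023, PV = 5.831740
  t = 2.0000: CF_t = 6.100000, DF = 0.913980, PV = 5.575277
  t = 3.0000: CF_t = 6.100000, DF = 0.873786, PV = 5.330093
  t = 4.0000: CF_t = 6.100000, DF = 0.835359, PV = 5.095691
  t = 5.0000: CF_t = 106.100000, DF = 0.798623, PV = 84.733854
Price P = sum_t PV_t = 106.566655

Answer: Price = 106.5667


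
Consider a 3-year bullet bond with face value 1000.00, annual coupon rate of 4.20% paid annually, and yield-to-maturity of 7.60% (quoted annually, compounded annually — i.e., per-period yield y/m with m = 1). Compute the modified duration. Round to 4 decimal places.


Answer: Modified duration = 2.6716

Derivation:
Coupon per period c = face * coupon_rate / m = 42.000000
Periods per year m = 1; per-period yield y/m = 0.076000
Number of cashflows N = 3
Cashflows (t years, CF_t, discount factor 1/(1+y/m)^(m*t), PV):
  t = 1.0000: CF_t = 42.000000, DF = 0.929368, PV = 39.033457
  t = 2.0000: CF_t = 42.000000, DF = 0.863725, PV = 36.276447
  t = 3.0000: CF_t = 1042.000000, DF = 0.802718, PV = 836.432511
Price P = sum_t PV_t = 911.742416
First compute Macaulay numerator sum_t t * PV_t:
  t * PV_t at t = 1.0000: 39.033457
  t * PV_t at t = 2.0000: 72.552895
  t * PV_t at t = 3.0000: 2509.297533
Macaulay duration D = 2620.883885 / 911.742416 = 2.874588
Modified duration = D / (1 + y/m) = 2.874588 / (1 + 0.076000) = 2.671550


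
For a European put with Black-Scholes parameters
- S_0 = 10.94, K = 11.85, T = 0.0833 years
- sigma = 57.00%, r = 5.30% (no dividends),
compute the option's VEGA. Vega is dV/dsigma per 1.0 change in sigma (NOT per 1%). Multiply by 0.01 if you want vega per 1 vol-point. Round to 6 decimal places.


Answer: Vega = 1.173417

Derivation:
d1 = -0.3765993836; d2 = -0.5411112981
phi(d1) = 0.3716316583; exp(-qT) = 1.0000000000; exp(-rT) = 0.9955948313
Vega = S * exp(-qT) * phi(d1) * sqrt(T) = 10.9400 * 1.0000000000 * 0.3716316583 * 0.2886173938 = 1.173417


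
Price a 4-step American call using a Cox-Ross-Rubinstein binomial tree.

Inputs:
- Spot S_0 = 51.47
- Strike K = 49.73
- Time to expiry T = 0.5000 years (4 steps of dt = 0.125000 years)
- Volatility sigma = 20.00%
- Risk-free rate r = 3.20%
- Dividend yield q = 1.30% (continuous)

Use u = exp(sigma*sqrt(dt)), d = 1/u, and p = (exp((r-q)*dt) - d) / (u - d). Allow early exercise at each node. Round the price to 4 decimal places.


Answer: Price = V(0,0) = 4.1197

Derivation:
dt = T/N = 0.125000
u = exp(sigma*sqrt(dt)) = 1.073271; d = 1/u = 0.931731
p = (exp((r-q)*dt) - d) / (u - d) = 0.499129
Discount per step: exp(-r*dt) = 0.996008
Stock lattice S(k, i) with i counting down-moves:
  k=0: S(0,0) = 51.4700
  k=1: S(1,0) = 55.2412; S(1,1) = 47.9562
  k=2: S(2,0) = 59.2888; S(2,1) = 51.4700; S(2,2) = 44.6823
  k=3: S(3,0) = 63.6329; S(3,1) = 55.2412; S(3,2) = 47.9562; S(3,3) = 41.6319
  k=4: S(4,0) = 68.2954; S(4,1) = 59.2888; S(4,2) = 51.4700; S(4,3) = 44.6823; S(4,4) = 38.7898
Terminal payoffs V(N, i) = max(S_T - K, 0):
  V(4,0) = 18.565360; V(4,1) = 9.558803; V(4,2) = 1.740000; V(4,3) = 0.000000; V(4,4) = 0.000000
Backward induction: V(k, i) = exp(-r*dt) * [p * V(k+1, i) + (1-p) * V(k+1, i+1)]; then take max(V_cont, immediate exercise) for American.
  V(3,0) = exp(-r*dt) * [p*18.565360 + (1-p)*9.558803] = 13.998136; exercise = 13.902933; V(3,0) = max -> 13.998136
  V(3,1) = exp(-r*dt) * [p*9.558803 + (1-p)*1.740000] = 5.620069; exercise = 5.511241; V(3,1) = max -> 5.620069
  V(3,2) = exp(-r*dt) * [p*1.740000 + (1-p)*0.000000] = 0.865018; exercise = 0.000000; V(3,2) = max -> 0.865018
  V(3,3) = exp(-r*dt) * [p*0.000000 + (1-p)*0.000000] = 0.000000; exercise = 0.000000; V(3,3) = max -> 0.000000
  V(2,0) = exp(-r*dt) * [p*13.998136 + (1-p)*5.620069] = 9.762680; exercise = 9.558803; V(2,0) = max -> 9.762680
  V(2,1) = exp(-r*dt) * [p*5.620069 + (1-p)*0.865018] = 3.225477; exercise = 1.740000; V(2,1) = max -> 3.225477
  V(2,2) = exp(-r*dt) * [p*0.865018 + (1-p)*0.000000] = 0.430032; exercise = 0.000000; V(2,2) = max -> 0.430032
  V(1,0) = exp(-r*dt) * [p*9.762680 + (1-p)*3.225477] = 6.462486; exercise = 5.511241; V(1,0) = max -> 6.462486
  V(1,1) = exp(-r*dt) * [p*3.225477 + (1-p)*0.430032] = 1.818034; exercise = 0.000000; V(1,1) = max -> 1.818034
  V(0,0) = exp(-r*dt) * [p*6.462486 + (1-p)*1.818034] = 4.119705; exercise = 1.740000; V(0,0) = max -> 4.119705


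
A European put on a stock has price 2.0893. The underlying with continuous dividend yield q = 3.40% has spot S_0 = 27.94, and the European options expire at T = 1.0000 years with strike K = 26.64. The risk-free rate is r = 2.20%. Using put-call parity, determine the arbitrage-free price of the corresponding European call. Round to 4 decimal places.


Put-call parity: C - P = S_0 * exp(-qT) - K * exp(-rT).
S_0 * exp(-qT) = 27.9400 * 0.96657150 = 27.00600784
K * exp(-rT) = 26.6400 * 0.97824024 = 26.06031986
C = P + S*exp(-qT) - K*exp(-rT)
C = 2.0893 + 27.00600784 - 26.06031986 = 3.0350

Answer: Call price = 3.0350


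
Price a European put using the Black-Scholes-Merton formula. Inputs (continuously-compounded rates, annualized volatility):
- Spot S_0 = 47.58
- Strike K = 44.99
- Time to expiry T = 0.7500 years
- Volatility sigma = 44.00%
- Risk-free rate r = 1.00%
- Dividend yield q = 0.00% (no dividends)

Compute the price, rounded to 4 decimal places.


d1 = (ln(S/K) + (r - q + 0.5*sigma^2) * T) / (sigma * sqrt(T)) = 0.35709708
d2 = d1 - sigma * sqrt(T) = -0.02395410
exp(-rT) = 0.99252805; exp(-qT) = 1.00000000
P = K * exp(-rT) * N(-d2) - S_0 * exp(-qT) * N(-d1)
N(-d1) = 0.36050957; N(-d2) = 0.50955539
P = 44.9900 * 0.99252805 * 0.50955539 - 47.5800 * 1.00000000 * 0.36050957 = 5.6006

Answer: Price = 5.6006


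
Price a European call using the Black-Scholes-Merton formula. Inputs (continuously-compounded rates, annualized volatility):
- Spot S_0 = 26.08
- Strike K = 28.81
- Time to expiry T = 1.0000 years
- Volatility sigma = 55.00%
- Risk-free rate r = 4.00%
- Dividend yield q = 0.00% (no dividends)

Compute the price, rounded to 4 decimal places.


Answer: Price = 5.0576

Derivation:
d1 = (ln(S/K) + (r - q + 0.5*sigma^2) * T) / (sigma * sqrt(T)) = 0.16672034
d2 = d1 - sigma * sqrt(T) = -0.38327966
exp(-rT) = 0.96078944; exp(-qT) = 1.00000000
C = S_0 * exp(-qT) * N(d1) - K * exp(-rT) * N(d2)
N(d1) = 0.56620495; N(d2) = 0.35075621
C = 26.0800 * 1.00000000 * 0.56620495 - 28.8100 * 0.96078944 * 0.35075621 = 5.0576


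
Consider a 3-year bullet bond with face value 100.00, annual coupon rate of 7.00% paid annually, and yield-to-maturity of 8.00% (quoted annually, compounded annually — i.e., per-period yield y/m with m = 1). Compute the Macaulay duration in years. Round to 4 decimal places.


Coupon per period c = face * coupon_rate / m = 7.000000
Periods per year m = 1; per-period yield y/m = 0.080000
Number of cashflows N = 3
Cashflows (t years, CF_t, discount factor 1/(1+y/m)^(m*t), PV):
  t = 1.0000: CF_t = 7.000000, DF = 0.925926, PV = 6.481481
  t = 2.0000: CF_t = 7.000000, DF = 0.857339, PV = 6.001372
  t = 3.0000: CF_t = 107.000000, DF = 0.793832, PV = 84.940050
Price P = sum_t PV_t = 97.422903
Macaulay numerator sum_t t * PV_t:
  t * PV_t at t = 1.0000: 6.481481
  t * PV_t at t = 2.0000: 12.002743
  t * PV_t at t = 3.0000: 254.820149
Macaulay duration D = (sum_t t * PV_t) / P = 273.304374 / 97.422903 = 2.805340

Answer: Macaulay duration = 2.8053 years


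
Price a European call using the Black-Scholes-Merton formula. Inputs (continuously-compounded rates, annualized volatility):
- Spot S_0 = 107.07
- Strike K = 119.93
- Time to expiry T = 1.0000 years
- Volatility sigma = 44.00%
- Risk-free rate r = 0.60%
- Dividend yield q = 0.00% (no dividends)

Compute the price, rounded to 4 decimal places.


Answer: Price = 14.2041

Derivation:
d1 = (ln(S/K) + (r - q + 0.5*sigma^2) * T) / (sigma * sqrt(T)) = -0.02414867
d2 = d1 - sigma * sqrt(T) = -0.46414867
exp(-rT) = 0.99401796; exp(-qT) = 1.00000000
C = S_0 * exp(-qT) * N(d1) - K * exp(-rT) * N(d2)
N(d1) = 0.49036701; N(d2) = 0.32127062
C = 107.0700 * 1.00000000 * 0.49036701 - 119.9300 * 0.99401796 * 0.32127062 = 14.2041


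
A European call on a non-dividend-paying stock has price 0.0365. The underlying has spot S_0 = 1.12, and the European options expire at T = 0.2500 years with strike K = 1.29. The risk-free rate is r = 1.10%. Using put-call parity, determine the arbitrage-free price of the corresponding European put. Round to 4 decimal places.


Answer: Put price = 0.2030

Derivation:
Put-call parity: C - P = S_0 * exp(-qT) - K * exp(-rT).
S_0 * exp(-qT) = 1.1200 * 1.00000000 = 1.12000000
K * exp(-rT) = 1.2900 * 0.99725378 = 1.28645737
P = C - S*exp(-qT) + K*exp(-rT)
P = 0.0365 - 1.12000000 + 1.28645737 = 0.2030


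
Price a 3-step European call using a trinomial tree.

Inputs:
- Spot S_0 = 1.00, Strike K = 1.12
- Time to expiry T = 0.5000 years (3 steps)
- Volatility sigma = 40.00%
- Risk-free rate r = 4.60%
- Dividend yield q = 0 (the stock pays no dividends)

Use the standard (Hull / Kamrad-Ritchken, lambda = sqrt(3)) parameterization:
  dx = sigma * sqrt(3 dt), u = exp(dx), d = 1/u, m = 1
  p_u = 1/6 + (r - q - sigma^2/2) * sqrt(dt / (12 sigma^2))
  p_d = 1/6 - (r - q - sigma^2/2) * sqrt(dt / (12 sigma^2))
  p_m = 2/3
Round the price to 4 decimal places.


Answer: Price = V(0,0) = 0.0802

Derivation:
dt = T/N = 0.166667; dx = sigma*sqrt(3*dt) = 0.282843
u = exp(dx) = 1.326896; d = 1/u = 0.753638
p_u = 0.156649, p_m = 0.666667, p_d = 0.176684
Discount per step: exp(-r*dt) = 0.992363
Stock lattice S(k, j) with j the centered position index:
  k=0: S(0,+0) = 1.0000
  k=1: S(1,-1) = 0.7536; S(1,+0) = 1.0000; S(1,+1) = 1.3269
  k=2: S(2,-2) = 0.5680; S(2,-1) = 0.7536; S(2,+0) = 1.0000; S(2,+1) = 1.3269; S(2,+2) = 1.7607
  k=3: S(3,-3) = 0.4280; S(3,-2) = 0.5680; S(3,-1) = 0.7536; S(3,+0) = 1.0000; S(3,+1) = 1.3269; S(3,+2) = 1.7607; S(3,+3) = 2.3362
Terminal payoffs V(N, j) = max(S_T - K, 0):
  V(3,-3) = 0.000000; V(3,-2) = 0.000000; V(3,-1) = 0.000000; V(3,+0) = 0.000000; V(3,+1) = 0.206896; V(3,+2) = 0.640654; V(3,+3) = 1.216206
Backward induction: V(k, j) = exp(-r*dt) * [p_u * V(k+1, j+1) + p_m * V(k+1, j) + p_d * V(k+1, j-1)]
  V(2,-2) = exp(-r*dt) * [p_u*0.000000 + p_m*0.000000 + p_d*0.000000] = 0.000000
  V(2,-1) = exp(-r*dt) * [p_u*0.000000 + p_m*0.000000 + p_d*0.000000] = 0.000000
  V(2,+0) = exp(-r*dt) * [p_u*0.206896 + p_m*0.000000 + p_d*0.000000] = 0.032163
  V(2,+1) = exp(-r*dt) * [p_u*0.640654 + p_m*0.206896 + p_d*0.000000] = 0.236469
  V(2,+2) = exp(-r*dt) * [p_u*1.216206 + p_m*0.640654 + p_d*0.206896] = 0.649180
  V(1,-1) = exp(-r*dt) * [p_u*0.032163 + p_m*0.000000 + p_d*0.000000] = 0.005000
  V(1,+0) = exp(-r*dt) * [p_u*0.236469 + p_m*0.032163 + p_d*0.000000] = 0.058038
  V(1,+1) = exp(-r*dt) * [p_u*0.649180 + p_m*0.236469 + p_d*0.032163] = 0.262998
  V(0,+0) = exp(-r*dt) * [p_u*0.262998 + p_m*0.058038 + p_d*0.005000] = 0.080157


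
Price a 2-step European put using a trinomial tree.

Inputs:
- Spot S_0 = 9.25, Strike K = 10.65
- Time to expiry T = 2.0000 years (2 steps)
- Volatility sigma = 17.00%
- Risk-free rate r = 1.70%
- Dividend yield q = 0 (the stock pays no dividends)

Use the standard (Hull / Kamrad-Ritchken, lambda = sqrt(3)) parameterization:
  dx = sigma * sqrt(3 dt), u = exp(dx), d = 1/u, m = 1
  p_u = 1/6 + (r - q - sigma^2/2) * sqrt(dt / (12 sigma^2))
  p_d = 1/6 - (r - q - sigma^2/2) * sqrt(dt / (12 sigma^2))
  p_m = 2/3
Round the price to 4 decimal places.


Answer: Price = V(0,0) = 1.6036

Derivation:
dt = T/N = 1.000000; dx = sigma*sqrt(3*dt) = 0.294449
u = exp(dx) = 1.342386; d = 1/u = 0.744942
p_u = 0.170997, p_m = 0.666667, p_d = 0.162337
Discount per step: exp(-r*dt) = 0.983144
Stock lattice S(k, j) with j the centered position index:
  k=0: S(0,+0) = 9.2500
  k=1: S(1,-1) = 6.8907; S(1,+0) = 9.2500; S(1,+1) = 12.4171
  k=2: S(2,-2) = 5.1332; S(2,-1) = 6.8907; S(2,+0) = 9.2500; S(2,+1) = 12.4171; S(2,+2) = 16.6685
Terminal payoffs V(N, j) = max(K - S_T, 0):
  V(2,-2) = 5.516815; V(2,-1) = 3.759285; V(2,+0) = 1.400000; V(2,+1) = 0.000000; V(2,+2) = 0.000000
Backward induction: V(k, j) = exp(-r*dt) * [p_u * V(k+1, j+1) + p_m * V(k+1, j) + p_d * V(k+1, j-1)]
  V(1,-1) = exp(-r*dt) * [p_u*1.400000 + p_m*3.759285 + p_d*5.516815] = 3.579789
  V(1,+0) = exp(-r*dt) * [p_u*0.000000 + p_m*1.400000 + p_d*3.759285] = 1.517583
  V(1,+1) = exp(-r*dt) * [p_u*0.000000 + p_m*0.000000 + p_d*1.400000] = 0.223440
  V(0,+0) = exp(-r*dt) * [p_u*0.223440 + p_m*1.517583 + p_d*3.579789] = 1.603567


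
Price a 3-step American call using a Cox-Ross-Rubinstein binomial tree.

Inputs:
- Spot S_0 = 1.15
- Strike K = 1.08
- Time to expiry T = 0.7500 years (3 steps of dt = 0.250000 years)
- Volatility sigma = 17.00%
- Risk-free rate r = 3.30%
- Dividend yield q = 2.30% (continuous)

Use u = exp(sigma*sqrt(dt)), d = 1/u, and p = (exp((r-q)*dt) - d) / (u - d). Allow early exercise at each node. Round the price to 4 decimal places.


dt = T/N = 0.250000
u = exp(sigma*sqrt(dt)) = 1.088717; d = 1/u = 0.918512
p = (exp((r-q)*dt) - d) / (u - d) = 0.493469
Discount per step: exp(-r*dt) = 0.991784
Stock lattice S(k, i) with i counting down-moves:
  k=0: S(0,0) = 1.1500
  k=1: S(1,0) = 1.2520; S(1,1) = 1.0563
  k=2: S(2,0) = 1.3631; S(2,1) = 1.1500; S(2,2) = 0.9702
  k=3: S(3,0) = 1.4840; S(3,1) = 1.2520; S(3,2) = 1.0563; S(3,3) = 0.8912
Terminal payoffs V(N, i) = max(S_T - K, 0):
  V(3,0) = 0.404031; V(3,1) = 0.172025; V(3,2) = 0.000000; V(3,3) = 0.000000
Backward induction: V(k, i) = exp(-r*dt) * [p * V(k+1, i) + (1-p) * V(k+1, i+1)]; then take max(V_cont, immediate exercise) for American.
  V(2,0) = exp(-r*dt) * [p*0.404031 + (1-p)*0.172025] = 0.284159; exercise = 0.283101; V(2,0) = max -> 0.284159
  V(2,1) = exp(-r*dt) * [p*0.172025 + (1-p)*0.000000] = 0.084191; exercise = 0.070000; V(2,1) = max -> 0.084191
  V(2,2) = exp(-r*dt) * [p*0.000000 + (1-p)*0.000000] = 0.000000; exercise = 0.000000; V(2,2) = max -> 0.000000
  V(1,0) = exp(-r*dt) * [p*0.284159 + (1-p)*0.084191] = 0.181367; exercise = 0.172025; V(1,0) = max -> 0.181367
  V(1,1) = exp(-r*dt) * [p*0.084191 + (1-p)*0.000000] = 0.041205; exercise = 0.000000; V(1,1) = max -> 0.041205
  V(0,0) = exp(-r*dt) * [p*0.181367 + (1-p)*0.041205] = 0.109463; exercise = 0.070000; V(0,0) = max -> 0.109463

Answer: Price = V(0,0) = 0.1095


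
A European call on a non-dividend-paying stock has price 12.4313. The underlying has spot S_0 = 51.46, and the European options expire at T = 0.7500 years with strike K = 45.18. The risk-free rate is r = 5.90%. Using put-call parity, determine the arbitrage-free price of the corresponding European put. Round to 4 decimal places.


Put-call parity: C - P = S_0 * exp(-qT) - K * exp(-rT).
S_0 * exp(-qT) = 51.4600 * 1.00000000 = 51.46000000
K * exp(-rT) = 45.1800 * 0.95671475 = 43.22437235
P = C - S*exp(-qT) + K*exp(-rT)
P = 12.4313 - 51.46000000 + 43.22437235 = 4.1957

Answer: Put price = 4.1957


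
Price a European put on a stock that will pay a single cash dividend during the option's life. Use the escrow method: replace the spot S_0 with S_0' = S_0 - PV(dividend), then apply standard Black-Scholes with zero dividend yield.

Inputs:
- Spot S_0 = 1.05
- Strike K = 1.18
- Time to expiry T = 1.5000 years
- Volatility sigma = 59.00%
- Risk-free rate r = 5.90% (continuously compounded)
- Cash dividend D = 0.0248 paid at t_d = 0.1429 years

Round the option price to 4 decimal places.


Answer: Price = 0.3251

Derivation:
PV(D) = D * exp(-r * t_d) = 0.0248 * 0.99160434 = 0.02459179
S_0' = S_0 - PV(D) = 1.0500 - 0.02459179 = 1.02540821
d1 = (ln(S_0'/K) + (r + sigma^2/2)*T) / (sigma*sqrt(T)) = 0.28944299
d2 = d1 - sigma*sqrt(T) = -0.43315649
exp(-rT) = 0.91530311
N(-d1) = 0.38612120; N(-d2) = 0.66754946
P = K * exp(-rT) * N(-d2) - S_0' * N(-d1) = 1.1800 * 0.91530311 * 0.66754946 - 1.02540821 * 0.38612120 = 0.3251


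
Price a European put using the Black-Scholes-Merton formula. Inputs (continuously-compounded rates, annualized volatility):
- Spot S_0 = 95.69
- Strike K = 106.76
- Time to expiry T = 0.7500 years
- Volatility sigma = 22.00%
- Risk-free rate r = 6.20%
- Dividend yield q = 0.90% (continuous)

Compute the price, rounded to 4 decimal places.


Answer: Price = 11.3985

Derivation:
d1 = (ln(S/K) + (r - q + 0.5*sigma^2) * T) / (sigma * sqrt(T)) = -0.27066981
d2 = d1 - sigma * sqrt(T) = -0.46119540
exp(-rT) = 0.95456456; exp(-qT) = 0.99327273
P = K * exp(-rT) * N(-d2) - S_0 * exp(-qT) * N(-d1)
N(-d1) = 0.60667750; N(-d2) = 0.67767079
P = 106.7600 * 0.95456456 * 0.67767079 - 95.6900 * 0.99327273 * 0.60667750 = 11.3985


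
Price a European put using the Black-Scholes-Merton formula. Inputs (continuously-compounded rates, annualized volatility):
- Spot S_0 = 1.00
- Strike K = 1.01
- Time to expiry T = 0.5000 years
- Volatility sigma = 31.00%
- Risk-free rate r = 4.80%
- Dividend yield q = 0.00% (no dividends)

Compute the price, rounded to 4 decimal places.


d1 = (ln(S/K) + (r - q + 0.5*sigma^2) * T) / (sigma * sqrt(T)) = 0.17369585
d2 = d1 - sigma * sqrt(T) = -0.04550725
exp(-rT) = 0.97628571; exp(-qT) = 1.00000000
P = K * exp(-rT) * N(-d2) - S_0 * exp(-qT) * N(-d1)
N(-d1) = 0.43105225; N(-d2) = 0.51814850
P = 1.0100 * 0.97628571 * 0.51814850 - 1.0000 * 1.00000000 * 0.43105225 = 0.0799

Answer: Price = 0.0799


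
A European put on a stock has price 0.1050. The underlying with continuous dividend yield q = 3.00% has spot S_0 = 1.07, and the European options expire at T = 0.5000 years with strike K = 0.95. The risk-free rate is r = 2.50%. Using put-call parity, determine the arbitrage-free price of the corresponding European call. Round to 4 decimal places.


Answer: Call price = 0.2209

Derivation:
Put-call parity: C - P = S_0 * exp(-qT) - K * exp(-rT).
S_0 * exp(-qT) = 1.0700 * 0.98511194 = 1.05406978
K * exp(-rT) = 0.9500 * 0.98757780 = 0.93819891
C = P + S*exp(-qT) - K*exp(-rT)
C = 0.1050 + 1.05406978 - 0.93819891 = 0.2209


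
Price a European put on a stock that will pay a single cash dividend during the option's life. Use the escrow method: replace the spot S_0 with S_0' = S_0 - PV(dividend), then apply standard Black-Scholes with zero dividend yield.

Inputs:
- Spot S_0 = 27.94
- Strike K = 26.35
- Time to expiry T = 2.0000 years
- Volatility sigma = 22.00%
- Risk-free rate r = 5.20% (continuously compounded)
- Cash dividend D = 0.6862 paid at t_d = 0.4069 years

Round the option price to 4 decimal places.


PV(D) = D * exp(-r * t_d) = 0.6862 * 0.97906348 = 0.67183336
S_0' = S_0 - PV(D) = 27.9400 - 0.67183336 = 27.26816664
d1 = (ln(S_0'/K) + (r + sigma^2/2)*T) / (sigma*sqrt(T)) = 0.59992125
d2 = d1 - sigma*sqrt(T) = 0.28879427
exp(-rT) = 0.90122530
N(-d1) = 0.27427936; N(-d2) = 0.38636941
P = K * exp(-rT) * N(-d2) - S_0' * N(-d1) = 26.3500 * 0.90122530 * 0.38636941 - 27.26816664 * 0.27427936 = 1.6961

Answer: Price = 1.6961


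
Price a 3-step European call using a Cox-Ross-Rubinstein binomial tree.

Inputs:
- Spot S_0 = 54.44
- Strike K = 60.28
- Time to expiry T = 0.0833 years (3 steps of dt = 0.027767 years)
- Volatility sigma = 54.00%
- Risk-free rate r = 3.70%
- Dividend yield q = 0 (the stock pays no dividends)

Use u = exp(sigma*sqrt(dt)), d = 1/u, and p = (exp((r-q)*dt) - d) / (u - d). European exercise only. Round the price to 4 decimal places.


Answer: Price = V(0,0) = 1.2408

Derivation:
dt = T/N = 0.027767
u = exp(sigma*sqrt(dt)) = 1.094155; d = 1/u = 0.913948
p = (exp((r-q)*dt) - d) / (u - d) = 0.483224
Discount per step: exp(-r*dt) = 0.998973
Stock lattice S(k, i) with i counting down-moves:
  k=0: S(0,0) = 54.4400
  k=1: S(1,0) = 59.5658; S(1,1) = 49.7553
  k=2: S(2,0) = 65.1742; S(2,1) = 54.4400; S(2,2) = 45.4737
  k=3: S(3,0) = 71.3106; S(3,1) = 59.5658; S(3,2) = 49.7553; S(3,3) = 41.5606
Terminal payoffs V(N, i) = max(S_T - K, 0):
  V(3,0) = 11.030613; V(3,1) = 0.000000; V(3,2) = 0.000000; V(3,3) = 0.000000
Backward induction: V(k, i) = exp(-r*dt) * [p * V(k+1, i) + (1-p) * V(k+1, i+1)].
  V(2,0) = exp(-r*dt) * [p*11.030613 + (1-p)*0.000000] = 5.324780
  V(2,1) = exp(-r*dt) * [p*0.000000 + (1-p)*0.000000] = 0.000000
  V(2,2) = exp(-r*dt) * [p*0.000000 + (1-p)*0.000000] = 0.000000
  V(1,0) = exp(-r*dt) * [p*5.324780 + (1-p)*0.000000] = 2.570417
  V(1,1) = exp(-r*dt) * [p*0.000000 + (1-p)*0.000000] = 0.000000
  V(0,0) = exp(-r*dt) * [p*2.570417 + (1-p)*0.000000] = 1.240811


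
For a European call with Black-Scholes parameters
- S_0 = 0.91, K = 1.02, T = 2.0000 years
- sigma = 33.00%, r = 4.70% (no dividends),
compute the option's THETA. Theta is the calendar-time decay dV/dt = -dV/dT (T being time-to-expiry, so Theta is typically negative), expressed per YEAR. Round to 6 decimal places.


Answer: Theta = -0.058664

Derivation:
d1 = 0.1902474935; d2 = -0.2764429821
phi(d1) = 0.3917875354; exp(-qT) = 1.0000000000; exp(-rT) = 0.9102827622
Theta = -S*exp(-qT)*phi(d1)*sigma/(2*sqrt(T)) - r*K*exp(-rT)*N(d2) + q*S*exp(-qT)*N(d1)
N(d1) = 0.5754424019; N(d2) = 0.3911039237; sqrt(T) = 1.4142135624
Term 1 = -0.9100 * 1.0000000000 * 0.3917875354 * 0.3300 / (2 * 1.4142135624) = -0.0415968988
Term 2 = -0.0470 * 1.0200 * 0.9102827622 * 0.3911039237 = -0.0170673668
Term 3 = 0 (no dividend yield, q = 0)
Theta = -0.0415968988 + (-0.0170673668) + (0.0000000000) = -0.058664


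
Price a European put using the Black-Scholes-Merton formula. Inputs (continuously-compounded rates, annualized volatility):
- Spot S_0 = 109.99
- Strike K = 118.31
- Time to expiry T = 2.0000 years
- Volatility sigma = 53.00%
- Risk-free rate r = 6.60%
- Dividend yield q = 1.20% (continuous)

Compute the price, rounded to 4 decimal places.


d1 = (ln(S/K) + (r - q + 0.5*sigma^2) * T) / (sigma * sqrt(T)) = 0.42157060
d2 = d1 - sigma * sqrt(T) = -0.32796259
exp(-rT) = 0.87634100; exp(-qT) = 0.97628571
P = K * exp(-rT) * N(-d2) - S_0 * exp(-qT) * N(-d1)
N(-d1) = 0.33666924; N(-d2) = 0.62853003
P = 118.3100 * 0.87634100 * 0.62853003 - 109.9900 * 0.97628571 * 0.33666924 = 29.0138

Answer: Price = 29.0138


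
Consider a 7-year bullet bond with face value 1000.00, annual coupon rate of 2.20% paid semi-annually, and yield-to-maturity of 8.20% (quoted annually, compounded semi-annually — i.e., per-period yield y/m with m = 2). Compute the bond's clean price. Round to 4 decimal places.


Coupon per period c = face * coupon_rate / m = 11.000000
Periods per year m = 2; per-period yield y/m = 0.041000
Number of cashflows N = 14
Cashflows (t years, CF_t, discount factor 1/(1+y/m)^(m*t), PV):
  t = 0.5000: CF_t = 11.000000, DF = 0.960615, PV = 10.566763
  t = 1.0000: CF_t = 11.000000, DF = 0.922781, PV = 10.150589
  t = 1.5000: CF_t = 11.000000, DF = 0.886437, PV = 9.750806
  t = 2.0000: CF_t = 11.000000, DF = 0.851524, PV = 9.366768
  t = 2.5000: CF_t = 11.000000, DF = 0.817987, PV = 8.997856
  t = 3.0000: CF_t = 11.000000, DF = 0.785770, PV = 8.643474
  t = 3.5000: CF_t = 11.000000, DF = 0.754823, PV = 8.303049
  t = 4.0000: CF_t = 11.000000, DF = 0.725094, PV = 7.976031
  t = 4.5000: CF_t = 11.000000, DF = 0.696536, PV = 7.661894
  t = 5.0000: CF_t = 11.000000, DF = 0.669103, PV = 7.360128
  t = 5.5000: CF_t = 11.000000, DF = 0.642750, PV = 7.070248
  t = 6.0000: CF_t = 11.000000, DF = 0.617435, PV = 6.791785
  t = 6.5000: CF_t = 11.000000, DF = 0.593117, PV = 6.524289
  t = 7.0000: CF_t = 1011.000000, DF = 0.569757, PV = 576.024483
Price P = sum_t PV_t = 685.188161

Answer: Price = 685.1882


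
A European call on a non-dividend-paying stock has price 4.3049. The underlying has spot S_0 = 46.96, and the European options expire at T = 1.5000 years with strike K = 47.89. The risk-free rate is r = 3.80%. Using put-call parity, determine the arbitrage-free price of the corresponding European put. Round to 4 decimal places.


Put-call parity: C - P = S_0 * exp(-qT) - K * exp(-rT).
S_0 * exp(-qT) = 46.9600 * 1.00000000 = 46.96000000
K * exp(-rT) = 47.8900 * 0.94459407 = 45.23660998
P = C - S*exp(-qT) + K*exp(-rT)
P = 4.3049 - 46.96000000 + 45.23660998 = 2.5815

Answer: Put price = 2.5815


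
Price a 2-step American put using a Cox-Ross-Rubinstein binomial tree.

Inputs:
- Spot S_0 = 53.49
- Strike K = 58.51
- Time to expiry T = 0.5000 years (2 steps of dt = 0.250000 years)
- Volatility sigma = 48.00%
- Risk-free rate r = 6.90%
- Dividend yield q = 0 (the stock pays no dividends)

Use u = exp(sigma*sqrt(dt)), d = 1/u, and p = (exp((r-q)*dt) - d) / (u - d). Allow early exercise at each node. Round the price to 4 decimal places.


dt = T/N = 0.250000
u = exp(sigma*sqrt(dt)) = 1.271249; d = 1/u = 0.786628
p = (exp((r-q)*dt) - d) / (u - d) = 0.476190
Discount per step: exp(-r*dt) = 0.982898
Stock lattice S(k, i) with i counting down-moves:
  k=0: S(0,0) = 53.4900
  k=1: S(1,0) = 67.9991; S(1,1) = 42.0767
  k=2: S(2,0) = 86.4438; S(2,1) = 53.4900; S(2,2) = 33.0987
Terminal payoffs V(N, i) = max(K - S_T, 0):
  V(2,0) = 0.000000; V(2,1) = 5.020000; V(2,2) = 25.411276
Backward induction: V(k, i) = exp(-r*dt) * [p * V(k+1, i) + (1-p) * V(k+1, i+1)]; then take max(V_cont, immediate exercise) for American.
  V(1,0) = exp(-r*dt) * [p*0.000000 + (1-p)*5.020000] = 2.584556; exercise = 0.000000; V(1,0) = max -> 2.584556
  V(1,1) = exp(-r*dt) * [p*5.020000 + (1-p)*25.411276] = 15.432634; exercise = 16.433276; V(1,1) = max -> 16.433276
  V(0,0) = exp(-r*dt) * [p*2.584556 + (1-p)*16.433276] = 9.670394; exercise = 5.020000; V(0,0) = max -> 9.670394

Answer: Price = V(0,0) = 9.6704


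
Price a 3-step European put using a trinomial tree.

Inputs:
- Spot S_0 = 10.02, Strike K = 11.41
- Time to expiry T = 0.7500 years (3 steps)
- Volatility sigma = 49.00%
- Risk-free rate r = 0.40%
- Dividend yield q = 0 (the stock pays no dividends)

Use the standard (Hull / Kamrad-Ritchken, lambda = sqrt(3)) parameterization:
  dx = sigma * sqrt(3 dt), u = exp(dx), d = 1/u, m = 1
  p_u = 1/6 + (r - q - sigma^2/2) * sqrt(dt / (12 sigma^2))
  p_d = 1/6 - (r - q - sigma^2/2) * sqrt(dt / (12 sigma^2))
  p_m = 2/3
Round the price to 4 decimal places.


dt = T/N = 0.250000; dx = sigma*sqrt(3*dt) = 0.424352
u = exp(dx) = 1.528600; d = 1/u = 0.654193
p_u = 0.132482, p_m = 0.666667, p_d = 0.200851
Discount per step: exp(-r*dt) = 0.999000
Stock lattice S(k, j) with j the centered position index:
  k=0: S(0,+0) = 10.0200
  k=1: S(1,-1) = 6.5550; S(1,+0) = 10.0200; S(1,+1) = 15.3166
  k=2: S(2,-2) = 4.2882; S(2,-1) = 6.5550; S(2,+0) = 10.0200; S(2,+1) = 15.3166; S(2,+2) = 23.4129
  k=3: S(3,-3) = 2.8053; S(3,-2) = 4.2882; S(3,-1) = 6.5550; S(3,+0) = 10.0200; S(3,+1) = 15.3166; S(3,+2) = 23.4129; S(3,+3) = 35.7890
Terminal payoffs V(N, j) = max(K - S_T, 0):
  V(3,-3) = 8.604657; V(3,-2) = 7.121752; V(3,-1) = 4.854983; V(3,+0) = 1.390000; V(3,+1) = 0.000000; V(3,+2) = 0.000000; V(3,+3) = 0.000000
Backward induction: V(k, j) = exp(-r*dt) * [p_u * V(k+1, j+1) + p_m * V(k+1, j) + p_d * V(k+1, j-1)]
  V(2,-2) = exp(-r*dt) * [p_u*4.854983 + p_m*7.121752 + p_d*8.604657] = 7.112173
  V(2,-1) = exp(-r*dt) * [p_u*1.390000 + p_m*4.854983 + p_d*7.121752] = 4.846369
  V(2,+0) = exp(-r*dt) * [p_u*0.000000 + p_m*1.390000 + p_d*4.854983] = 1.899895
  V(2,+1) = exp(-r*dt) * [p_u*0.000000 + p_m*0.000000 + p_d*1.390000] = 0.278904
  V(2,+2) = exp(-r*dt) * [p_u*0.000000 + p_m*0.000000 + p_d*0.000000] = 0.000000
  V(1,-1) = exp(-r*dt) * [p_u*1.899895 + p_m*4.846369 + p_d*7.112173] = 4.906194
  V(1,+0) = exp(-r*dt) * [p_u*0.278904 + p_m*1.899895 + p_d*4.846369] = 2.274669
  V(1,+1) = exp(-r*dt) * [p_u*0.000000 + p_m*0.278904 + p_d*1.899895] = 0.566965
  V(0,+0) = exp(-r*dt) * [p_u*0.566965 + p_m*2.274669 + p_d*4.906194] = 2.574398

Answer: Price = V(0,0) = 2.5744


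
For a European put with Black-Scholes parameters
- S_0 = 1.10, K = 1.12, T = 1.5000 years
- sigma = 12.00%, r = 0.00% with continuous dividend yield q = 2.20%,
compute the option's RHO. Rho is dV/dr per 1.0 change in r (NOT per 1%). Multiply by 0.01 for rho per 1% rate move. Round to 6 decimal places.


Answer: Rho = -1.113814

Derivation:
d1 = -0.2736522686; d2 = -0.4206216532
phi(d1) = 0.3842809646; exp(-qT) = 0.9675385596; exp(-rT) = 1.0000000000
N(-d2) = 0.6629843102
Rho = -K*T*exp(-rT)*N(-d2) = -1.1200 * 1.5000 * 1.0000000000 * 0.6629843102 = -1.113814
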